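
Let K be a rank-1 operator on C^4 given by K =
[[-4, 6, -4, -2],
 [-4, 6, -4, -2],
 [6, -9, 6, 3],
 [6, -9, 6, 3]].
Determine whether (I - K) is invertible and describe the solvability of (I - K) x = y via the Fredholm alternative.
(I - K) is invertible (det(I - K) = -10 ≠ 0), so for every y in C^4 the equation (I - K) x = y has a unique solution.

K has rank 1, so it is an outer product K = u v^T: every row of K is a multiple of one row vector. Reading off the entries, u = (-2, -2, 3, 3) and v = (2, -3, 2, 1) (row i of K equals u_i·v^T). A rank-one matrix u v^T satisfies K u = u (v·u) and kills the (3)-dimensional subspace v^⊥, so its characteristic polynomial is lambda^3 (lambda - v·u) with v·u = tr K = 11. Hence the eigenvalues of I - K are 1 (multiplicity 3) and 1 - (11) = -10, so det(I - K) = -10. (Direct check: I - K =
[[5, -6, 4, 2],
 [4, -5, 4, 2],
 [-6, 9, -5, -3],
 [-6, 9, -6, -2]]
has determinant -10.) The finite-dimensional Fredholm alternative says: either (I - K) is invertible, or ker(I - K) ≠ {0} and then range(I - K) = ker((I - K)^*)^⊥, with dim ker(I - K) = dim ker((I - K)^*). Since det(I - K) ≠ 0, 1 is not an eigenvalue of K and ker(I - K) = {0}, so we are in the first case: for every y there is a unique x = (I - K)^(-1) y. Explicitly, by the Sherman–Morrison formula, (I - u v^T)^(-1) = I + u v^T/(1 - v·u), i.e. (I - K)^(-1) = I + K/(-10).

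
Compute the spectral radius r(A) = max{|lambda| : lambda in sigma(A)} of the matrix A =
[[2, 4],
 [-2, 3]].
r(A) = sqrt(14) ≈ 3.7417

The eigenvalues of A are the roots of its characteristic polynomial. With M = A (coefficients from the trace and determinant):
  p(λ) = det(λ I - M) = λ^2 - 5λ + 14.
For λ^2 - 5λ + 14 the discriminant is -31. It is negative, so the roots are the complex-conjugate pair λ = 5/2 ± (sqrt(31)/2) i ≈ 2.5 ± 2.7839i. For a conjugate pair the product of the roots equals the constant term, so |λ|^2 = 14 and |λ| = sqrt(14) ≈ 3.7417.
Thus the eigenvalues (to 4 decimals) are 2.5 ± 2.7839i (modulus 3.7417). The spectral radius is the largest modulus: r(A) = sqrt(14) ≈ 3.7417. (Cross-check: r(A) ≤ ||A||_2 ≈ 5.0232; equality holds whenever A is normal, though it can also hold for some non-normal A.)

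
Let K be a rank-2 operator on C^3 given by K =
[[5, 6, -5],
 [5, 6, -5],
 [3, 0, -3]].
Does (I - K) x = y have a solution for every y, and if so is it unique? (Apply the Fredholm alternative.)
(I - K) is invertible (det(I - K) = -25 ≠ 0), so for every y in C^3 the equation (I - K) x = y has a unique solution.

K has rank 2 and factors as K = U V^T = u1 v1^T + u2 v2^T with u1 = (2, 2, 3), v1 = (1, 0, -1), u2 = (3, 3, 0), v2 = (1, 2, -1) (multiplying out reproduces the displayed K). The nonzero eigenvalues of U V^T coincide with those of the 2 x 2 matrix G = V^T U = [[v1·u1, v1·u2], [v2·u1, v2·u2]] = [[-1, 3], [3, 9]], and by the Sylvester determinant identity det(I_3 - U V^T) = det(I_2 - V^T U) = det([[2, -3], [-3, -8]]) = (2)(-8) - (-3)(-3) = -25. (Direct check: I - K =
[[-4, -6, 5],
 [-5, -5, 5],
 [-3, 0, 4]]
has determinant -25.) The finite-dimensional Fredholm alternative says: either (I - K) is invertible, or ker(I - K) ≠ {0} and then range(I - K) = ker((I - K)^*)^⊥, with dim ker(I - K) = dim ker((I - K)^*). Since det(I - K) ≠ 0, 1 is not an eigenvalue of K and ker(I - K) = {0}, so we are in the first case: for every y there is a unique x = (I - K)^(-1) y. (Explicitly, by the Woodbury identity, (I - U V^T)^(-1) = I + U (I_2 - G)^(-1) V^T.)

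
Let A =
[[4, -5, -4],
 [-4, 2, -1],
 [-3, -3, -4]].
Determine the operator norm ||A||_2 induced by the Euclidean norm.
||A||_2 ≈ 8.507 (= sqrt(largest eigenvalue of A^T A))

||A||_2 = sigma_max(A) = sqrt(lambda_max(A^T A)). Form the symmetric matrix M = A^T A =
[[41, -19, 0],
 [-19, 38, 30],
 [0, 30, 33]].
Its characteristic polynomial (trace, sum of principal 2x2 minors, determinant of M give the coefficients) is
  p(λ) = det(λ I - M) = λ^3 - 112λ^2 + 2904λ - 2601.
No integer candidate from the rational root theorem (±divisors of 2601) is a root, so the roots are irrational. The cubic discriminant is Δ = 8253953973 > 0, so there are three distinct real roots. p(0) = -2601 and p(1) = 192 have opposite signs, so a root lies in (0, 1); Newton's method refines it to λ ≈ 0.9286. p(38) = 895 and p(39) = -378 have opposite signs, so a root lies in (38, 39); Newton's method refines it to λ ≈ 38.7025. p(72) = -873 and p(73) = 1560 have opposite signs, so a root lies in (72, 73); Newton's method refines it to λ ≈ 72.3689. Check (Vieta): the three roots sum to 112, matching tr M = 112.
So the eigenvalues of A^T A are ≈ 0.9286, 38.7025, 72.3689 (all ≥ 0, as they must be for A^T A). The largest is λ_max ≈ 72.3689, hence ||A||_2 = sqrt(λ_max) ≈ 8.507.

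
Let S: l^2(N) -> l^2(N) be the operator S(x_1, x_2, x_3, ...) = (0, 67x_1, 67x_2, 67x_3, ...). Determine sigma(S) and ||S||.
sigma(S) = closed disk {z in C : |z| ≤ 67}; ||S|| = 67

Note S = 67·U where U is the unit right shift (U x)_k = x_{k-1} (with x_0 := 0); so ||S|| = 67||U|| and sigma(S) = 67·sigma(U). ||S x||^2 = sum_{k≥1} |67x_k|^2 = 4489||x||^2, so ||S|| = 67 and sigma(S) ⊂ {|z| ≤ 67}. For any |lambda| < 67, the equation (S - lambda I) x = 0 forces x_1 = 0, then 67x_k = lambda x_{k+1} ⇒ x = 0, so S has no eigenvalues. But (S - lambda I) is not surjective for |lambda| < 67: solving (S - lambda I) x = e_1 would require x_n proportional to (lambda/67)^(-n), which is not in l^2. So every |lambda| < 67 lies in the residual spectrum. The boundary |lambda| = 67 is in the approximate point spectrum (the spectrum is closed). Hence sigma(S) is the closed disk of radius 67.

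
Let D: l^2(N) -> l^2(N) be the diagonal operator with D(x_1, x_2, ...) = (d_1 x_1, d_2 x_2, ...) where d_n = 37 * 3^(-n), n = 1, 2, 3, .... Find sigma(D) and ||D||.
sigma(D) = {37 * 3^(-n) : n ≥ 1} ∪ {0}; ||D|| = 37/3

A bounded diagonal operator on l^2 with diagonal entries d_n has spectrum equal to the closure of {d_n : n ≥ 1}: every d_n is an eigenvalue (with eigenvector e_n), so {d_n} ⊂ sigma(D); the spectrum is closed, so its closure is too; and for lambda not in the closure, (D - lambda I) has bounded inverse (the diagonal entries 1/(d_n - lambda) are bounded). For our sequence d_n = 37 * 3^(-n), n = 1, 2, 3, ...:
  - {d_n} = {37 * 3^(-n) : n ≥ 1}; the only limit point is 0
  - closure = {37 * 3^(-n) : n ≥ 1} ∪ {0}
For the norm: a diagonal operator has ||D|| = sup_n |d_n|. Here d_n = 37 * 3^(-n) is positive and decreasing, so sup_n |d_n| = d_1 = 37/3. So ||D|| = 37/3.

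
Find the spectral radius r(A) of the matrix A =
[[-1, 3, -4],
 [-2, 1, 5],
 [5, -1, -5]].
r(A) ≈ 6.2724

The eigenvalues of A are the roots of its characteristic polynomial. With M = A (coefficients from the trace, the sum of principal 2x2 minors, and det A):
  p(λ) = det(λ I - M) = λ^3 + 5λ^2 + 30λ - 57.
No integer candidate from the rational root theorem (±divisors of 57) is a root, so the roots are irrational. The cubic discriminant is Δ = -298623 < 0, so there is one real root and a complex-conjugate pair. p(1) = -21 and p(2) = 31 have opposite signs, so a root lies in (1, 2); Newton's method refines it to λ ≈ 1.4488. Dividing out (λ - (1.4488)) leaves approximately λ^2 + 6.4488λ + 39.343. For λ^2 + 6.4488λ + 39.343 the discriminant is -115.785. It is negative, so the remaining roots are the complex-conjugate pair λ ≈ -3.2244 ± 5.3802i. Their product equals the constant term, so |λ|^2 ≈ 39.343 and |λ| ≈ 6.2724.
Thus the eigenvalues (to 4 decimals) are 1.4488 (modulus 1.4488); -3.2244 ± 5.3802i (modulus 6.2724). The spectral radius is the largest modulus: r(A) ≈ 6.2724. (Cross-check: r(A) ≤ ||A||_2 ≈ 9.1649; equality holds whenever A is normal, though it can also hold for some non-normal A.)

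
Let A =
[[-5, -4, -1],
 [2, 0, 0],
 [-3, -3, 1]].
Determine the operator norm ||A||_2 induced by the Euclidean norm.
||A||_2 ≈ 7.8294 (= sqrt(largest eigenvalue of A^T A))

||A||_2 = sigma_max(A) = sqrt(lambda_max(A^T A)). Form the symmetric matrix M = A^T A =
[[38, 29, 2],
 [29, 25, 1],
 [2, 1, 2]].
Its characteristic polynomial (trace, sum of principal 2x2 minors, determinant of M give the coefficients) is
  p(λ) = det(λ I - M) = λ^3 - 65λ^2 + 230λ - 196.
No integer candidate from the rational root theorem (±divisors of 196) is a root, so the roots are irrational. The cubic discriminant is Δ = 11234868 > 0, so there are three distinct real roots. p(1) = -30 and p(2) = 12 have opposite signs, so a root lies in (1, 2); Newton's method refines it to λ ≈ 1.3757. p(2) = 12 and p(3) = -64 have opposite signs, so a root lies in (2, 3); Newton's method refines it to λ ≈ 2.3242. p(61) = -1050 and p(62) = 2532 have opposite signs, so a root lies in (61, 62); Newton's method refines it to λ ≈ 61.3001. Check (Vieta): the three roots sum to 65, matching tr M = 65.
So the eigenvalues of A^T A are ≈ 1.3757, 2.3242, 61.3001 (all ≥ 0, as they must be for A^T A). The largest is λ_max ≈ 61.3001, hence ||A||_2 = sqrt(λ_max) ≈ 7.8294.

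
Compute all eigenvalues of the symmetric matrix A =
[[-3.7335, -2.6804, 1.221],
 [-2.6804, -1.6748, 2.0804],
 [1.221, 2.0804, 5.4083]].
sigma(A) ≈ {-6, 0, 6}

A is real symmetric, so its spectrum consists of real eigenvalues. Expanding the characteristic polynomial of the displayed matrix gives
  det(λ I - A) = p(λ) = λ^3 + (0)λ^2 + (-36)λ + (0).
Solving p(λ) = 0 yields eigenvalues ≈ -6, 0, 6. (A is shown rounded to 4 decimals, so these recover the underlying integer eigenvalues to within that precision.)
Verification: the trace of A = 0 equals the sum of eigenvalues 0, and det(A) ≈ -0.0004 matches the eigenvalue product 0.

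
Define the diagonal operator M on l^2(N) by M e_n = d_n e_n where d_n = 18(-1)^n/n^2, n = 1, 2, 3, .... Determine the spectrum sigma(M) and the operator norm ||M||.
sigma(M) = {18(-1)^n/n^2 : n ≥ 1} ∪ {0}; ||M|| = 18

A bounded diagonal operator on l^2 with diagonal entries d_n has spectrum equal to the closure of {d_n : n ≥ 1}: every d_n is an eigenvalue (with eigenvector e_n), so {d_n} ⊂ sigma(M); the spectrum is closed, so its closure is too; and for lambda not in the closure, (M - lambda I) has bounded inverse (the diagonal entries 1/(d_n - lambda) are bounded). For our sequence d_n = 18(-1)^n/n^2, n = 1, 2, 3, ...:
  - {d_n} = {18(-1)^n/n^2 : n ≥ 1}; the only limit point is 0
  - closure = {18(-1)^n/n^2 : n ≥ 1} ∪ {0}
For the norm: a diagonal operator has ||M|| = sup_n |d_n|. Here |d_n| = 18/n^2 is decreasing, so sup_n |d_n| = |d_1| = 18. So ||M|| = 18.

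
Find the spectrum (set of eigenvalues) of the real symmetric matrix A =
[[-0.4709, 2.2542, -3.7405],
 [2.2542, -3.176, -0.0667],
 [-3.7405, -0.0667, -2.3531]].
sigma(A) ≈ {-6, -3, 3}

A is real symmetric, so its spectrum consists of real eigenvalues. Expanding the characteristic polynomial of the displayed matrix gives
  det(λ I - A) = p(λ) = λ^3 + (6)λ^2 + (-9)λ + (-54.0012).
Solving p(λ) = 0 yields eigenvalues ≈ -6, -3, 3. (A is shown rounded to 4 decimals, so these recover the underlying integer eigenvalues to within that precision.)
Verification: the trace of A = -6 equals the sum of eigenvalues -6, and det(A) ≈ 54.0012 matches the eigenvalue product 54.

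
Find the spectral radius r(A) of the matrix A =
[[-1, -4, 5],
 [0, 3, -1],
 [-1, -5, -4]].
r(A) ≈ 3.4778

The eigenvalues of A are the roots of its characteristic polynomial. With M = A (coefficients from the trace, the sum of principal 2x2 minors, and det A):
  p(λ) = det(λ I - M) = λ^3 + 2λ^2 - 11λ - 28.
No integer candidate from the rational root theorem (±divisors of 28) is a root, so the roots are irrational. The cubic discriminant is Δ = -3376 < 0, so there is one real root and a complex-conjugate pair. p(3) = -16 and p(4) = 24 have opposite signs, so a root lies in (3, 4); Newton's method refines it to λ ≈ 3.4778. Dividing out (λ - (3.4778)) leaves approximately λ^2 + 5.4778λ + 8.051. For λ^2 + 5.4778λ + 8.051 the discriminant is -2.1973. It is negative, so the remaining roots are the complex-conjugate pair λ ≈ -2.7389 ± 0.7412i. Their product equals the constant term, so |λ|^2 ≈ 8.051 and |λ| ≈ 2.8374.
Thus the eigenvalues (to 4 decimals) are 3.4778 (modulus 3.4778); -2.7389 ± 0.7412i (modulus 2.8374). The spectral radius is the largest modulus: r(A) ≈ 3.4778. (Cross-check: r(A) ≤ ||A||_2 ≈ 7.2498; equality holds whenever A is normal, though it can also hold for some non-normal A.)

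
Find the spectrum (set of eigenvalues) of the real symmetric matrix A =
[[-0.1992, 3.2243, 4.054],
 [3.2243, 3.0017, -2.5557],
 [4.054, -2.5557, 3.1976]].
sigma(A) ≈ {-5, 5, 6}

A is real symmetric, so its spectrum consists of real eigenvalues. Expanding the characteristic polynomial of the displayed matrix gives
  det(λ I - A) = p(λ) = λ^3 + (-6)λ^2 + (-25)λ + (149.9989).
Solving p(λ) = 0 yields eigenvalues ≈ -5, 5, 6. (A is shown rounded to 4 decimals, so these recover the underlying integer eigenvalues to within that precision.)
Verification: the trace of A = 6 equals the sum of eigenvalues 6, and det(A) ≈ -149.9989 matches the eigenvalue product -150.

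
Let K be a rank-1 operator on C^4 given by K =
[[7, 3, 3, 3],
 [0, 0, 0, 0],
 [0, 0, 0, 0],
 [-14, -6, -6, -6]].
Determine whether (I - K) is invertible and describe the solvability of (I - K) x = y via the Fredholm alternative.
(I - K) is singular (det(I - K) = 0, i.e. 1 ∈ sigma(K)). (I - K) x = y is solvable iff y ⊥ ker((I - K)^*) = span{(7, 3, 3, 3)}, i.e. iff 7y_1 + 3y_2 + 3y_3 + 3y_4 = 0. When solvable, the solutions are x = y + c·(1, 0, 0, -2), c arbitrary (ker(I - K) = span{(1, 0, 0, -2)}, dimension 1).

K has rank 1, so it is an outer product K = u v^T: every row of K is a multiple of one row vector. Reading off the entries, u = (1, 0, 0, -2) and v = (7, 3, 3, 3) (row i of K equals u_i·v^T). A rank-one matrix u v^T satisfies K u = u (v·u) and kills the (3)-dimensional subspace v^⊥, so its characteristic polynomial is lambda^3 (lambda - v·u) with v·u = tr K = 1. Hence the eigenvalues of I - K are 1 (multiplicity 3) and 1 - (1) = 0, so det(I - K) = 0. (Direct check: I - K =
[[-6, -3, -3, -3],
 [0, 1, 0, 0],
 [0, 0, 1, 0],
 [14, 6, 6, 7]]
has determinant 0.) So 1 is an eigenvalue of K and (I - K) is not invertible. The finite-dimensional Fredholm alternative says: either (I - K) is invertible, or ker(I - K) ≠ {0} and then range(I - K) = ker((I - K)^*)^⊥, with dim ker(I - K) = dim ker((I - K)^*). We are in the second case, so we need both kernels. Kernel of I - K: (I - K) u = u - u (v·u) = u - u = 0, so ker(I - K) = span{u} = span{(1, 0, 0, -2)} (it is exactly 1-dimensional because rank(I - K) = 3). Kernel of the adjoint: K is real, so (I - K)^* = I - K^T = I - v u^T, and (I - v u^T) v = v - v (u·v) = 0; hence ker((I - K)^*) = span{v} = span{(7, 3, 3, 3)}. Therefore (I - K) x = y is solvable iff <y, v> = 0, i.e. iff 7y_1 + 3y_2 + 3y_3 + 3y_4 = 0. When this holds, K y = u (v·y) = 0, so (I - K) y = y and x = y is a particular solution; the full solution set is the line x = y + c·u = y + c·(1, 0, 0, -2), c ∈ C.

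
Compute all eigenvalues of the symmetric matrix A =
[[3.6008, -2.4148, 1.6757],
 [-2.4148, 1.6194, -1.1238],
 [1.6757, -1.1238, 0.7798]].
sigma(A) ≈ {0, 6} (0 with multiplicity 2)

A is real symmetric, so its spectrum consists of real eigenvalues. Expanding the characteristic polynomial of the displayed matrix gives
  det(λ I - A) = p(λ) = λ^3 + (-6)λ^2 + (0)λ + (0).
Solving p(λ) = 0 yields eigenvalues ≈ 0, 0, 6. (A is shown rounded to 4 decimals, so these recover the underlying integer eigenvalues to within that precision.)
Verification: the trace of A = 6 equals the sum of eigenvalues 6, and det(A) ≈ -0.0000 matches the eigenvalue product 0.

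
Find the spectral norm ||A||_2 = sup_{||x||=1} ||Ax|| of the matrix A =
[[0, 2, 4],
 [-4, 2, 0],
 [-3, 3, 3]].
||A||_2 = sqrt(51) ≈ 7.1414 (= sqrt(largest eigenvalue of A^T A))

||A||_2 = sigma_max(A) = sqrt(lambda_max(A^T A)). Form the symmetric matrix M = A^T A =
[[25, -17, -9],
 [-17, 17, 17],
 [-9, 17, 25]].
Its characteristic polynomial (trace, sum of principal 2x2 minors, determinant of M give the coefficients) is
  p(λ) = det(λ I - M) = λ^3 - 67λ^2 + 816λ.
The constant term is 0, so λ = 0 is a root. Dividing out λ leaves p(λ) = λ(λ^2 - 67λ + 816). For λ^2 - 67λ + 816 the discriminant is 1225. It is a perfect square (35^2), so the roots are rational: λ = (67 ± 35)/2 = 51, 16.
So the eigenvalues of A^T A are ≈ 0, 16, 51 (all ≥ 0, as they must be for A^T A). The largest is λ_max = 51, hence ||A||_2 = sqrt(λ_max) = sqrt(51) ≈ 7.1414.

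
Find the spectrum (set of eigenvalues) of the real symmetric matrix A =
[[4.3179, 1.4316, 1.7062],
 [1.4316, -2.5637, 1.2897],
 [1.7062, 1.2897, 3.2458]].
sigma(A) ≈ {-3, 2, 6}

A is real symmetric, so its spectrum consists of real eigenvalues. Expanding the characteristic polynomial of the displayed matrix gives
  det(λ I - A) = p(λ) = λ^3 + (-5)λ^2 + (-12)λ + (36).
Solving p(λ) = 0 yields eigenvalues ≈ -3, 2, 6. (A is shown rounded to 4 decimals, so these recover the underlying integer eigenvalues to within that precision.)
Verification: the trace of A = 5 equals the sum of eigenvalues 5, and det(A) ≈ -36.0010 matches the eigenvalue product -36.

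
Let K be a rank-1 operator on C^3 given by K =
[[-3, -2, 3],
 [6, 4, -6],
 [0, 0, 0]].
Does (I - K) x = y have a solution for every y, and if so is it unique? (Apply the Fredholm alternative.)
(I - K) is singular (det(I - K) = 0, i.e. 1 ∈ sigma(K)). (I - K) x = y is solvable iff y ⊥ ker((I - K)^*) = span{(-3, -2, 3)}, i.e. iff -3y_1 - 2y_2 + 3y_3 = 0. When solvable, the solutions are x = y + c·(1, -2, 0), c arbitrary (ker(I - K) = span{(1, -2, 0)}, dimension 1).

K has rank 1, so it is an outer product K = u v^T: every row of K is a multiple of one row vector. Reading off the entries, u = (1, -2, 0) and v = (-3, -2, 3) (row i of K equals u_i·v^T). A rank-one matrix u v^T satisfies K u = u (v·u) and kills the (2)-dimensional subspace v^⊥, so its characteristic polynomial is lambda^2 (lambda - v·u) with v·u = tr K = 1. Hence the eigenvalues of I - K are 1 (multiplicity 2) and 1 - (1) = 0, so det(I - K) = 0. (Direct check: I - K =
[[4, 2, -3],
 [-6, -3, 6],
 [0, 0, 1]]
has determinant 0.) So 1 is an eigenvalue of K and (I - K) is not invertible. The finite-dimensional Fredholm alternative says: either (I - K) is invertible, or ker(I - K) ≠ {0} and then range(I - K) = ker((I - K)^*)^⊥, with dim ker(I - K) = dim ker((I - K)^*). We are in the second case, so we need both kernels. Kernel of I - K: (I - K) u = u - u (v·u) = u - u = 0, so ker(I - K) = span{u} = span{(1, -2, 0)} (it is exactly 1-dimensional because rank(I - K) = 2). Kernel of the adjoint: K is real, so (I - K)^* = I - K^T = I - v u^T, and (I - v u^T) v = v - v (u·v) = 0; hence ker((I - K)^*) = span{v} = span{(-3, -2, 3)}. Therefore (I - K) x = y is solvable iff <y, v> = 0, i.e. iff -3y_1 - 2y_2 + 3y_3 = 0. When this holds, K y = u (v·y) = 0, so (I - K) y = y and x = y is a particular solution; the full solution set is the line x = y + c·u = y + c·(1, -2, 0), c ∈ C.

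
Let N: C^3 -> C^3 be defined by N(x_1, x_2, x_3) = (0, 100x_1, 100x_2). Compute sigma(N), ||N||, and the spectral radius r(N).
sigma(N) = {0}; ||N|| = 100; r(N) = 0. (N is nilpotent with N^3 = 0.)

On C^3, N is a strictly lower-triangular matrix with 100 on the subdiagonal and zeros elsewhere, so its characteristic polynomial is lambda^3 and every eigenvalue is 0: sigma(N) = {0}. For the operator norm, N e_i = 100e_{i+1} for i = 1, ..., 2 and N e_3 = 0, so the singular values of N are 100 (with multiplicity 2) and 0; hence ||N|| = 100. The spectral radius r(N) = max|lambda| = 0. Note ||N|| > r(N) — characteristic of non-normal nilpotent operators. Indeed N^3 = 0.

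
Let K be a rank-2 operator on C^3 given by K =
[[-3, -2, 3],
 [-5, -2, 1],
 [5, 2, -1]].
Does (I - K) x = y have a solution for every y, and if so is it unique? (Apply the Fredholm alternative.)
(I - K) is invertible (det(I - K) = -9 ≠ 0), so for every y in C^3 the equation (I - K) x = y has a unique solution.

K has rank 2 and factors as K = U V^T = u1 v1^T + u2 v2^T with u1 = (-2, -2, 2), v1 = (1, 1, -2), u2 = (1, 3, -3), v2 = (-1, 0, -1) (multiplying out reproduces the displayed K). The nonzero eigenvalues of U V^T coincide with those of the 2 x 2 matrix G = V^T U = [[v1·u1, v1·u2], [v2·u1, v2·u2]] = [[-8, 10], [0, 2]], and by the Sylvester determinant identity det(I_3 - U V^T) = det(I_2 - V^T U) = det([[9, -10], [0, -1]]) = (9)(-1) - (-10)(0) = -9. (Direct check: I - K =
[[4, 2, -3],
 [5, 3, -1],
 [-5, -2, 2]]
has determinant -9.) The finite-dimensional Fredholm alternative says: either (I - K) is invertible, or ker(I - K) ≠ {0} and then range(I - K) = ker((I - K)^*)^⊥, with dim ker(I - K) = dim ker((I - K)^*). Since det(I - K) ≠ 0, 1 is not an eigenvalue of K and ker(I - K) = {0}, so we are in the first case: for every y there is a unique x = (I - K)^(-1) y. (Explicitly, by the Woodbury identity, (I - U V^T)^(-1) = I + U (I_2 - G)^(-1) V^T.)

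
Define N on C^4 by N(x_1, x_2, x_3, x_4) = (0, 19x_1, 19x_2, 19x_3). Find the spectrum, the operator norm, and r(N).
sigma(N) = {0}; ||N|| = 19; r(N) = 0. (N is nilpotent with N^4 = 0.)

On C^4, N is a strictly lower-triangular matrix with 19 on the subdiagonal and zeros elsewhere, so its characteristic polynomial is lambda^4 and every eigenvalue is 0: sigma(N) = {0}. For the operator norm, N e_i = 19e_{i+1} for i = 1, ..., 3 and N e_4 = 0, so the singular values of N are 19 (with multiplicity 3) and 0; hence ||N|| = 19. The spectral radius r(N) = max|lambda| = 0. Note ||N|| > r(N) — characteristic of non-normal nilpotent operators. Indeed N^4 = 0.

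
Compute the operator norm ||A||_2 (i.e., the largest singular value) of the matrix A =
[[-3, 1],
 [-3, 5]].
||A||_2 = sqrt((44 + sqrt(1360))/2) ≈ 6.3592 (= sqrt(largest eigenvalue of A^T A))

||A||_2 = sigma_max(A) = sqrt(lambda_max(A^T A)). Form the symmetric matrix M = A^T A =
[[18, -18],
 [-18, 26]].
Its characteristic polynomial (trace, determinant of M give the coefficients) is
  p(λ) = det(λ I - M) = λ^2 - 44λ + 144.
For λ^2 - 44λ + 144 the discriminant is 1360. It is nonnegative but not a perfect square, so the roots are real and irrational: λ = (44 ± sqrt(1360))/2 ≈ 40.4391, 3.5609.
So the eigenvalues of A^T A are ≈ 3.5609, 40.4391 (all ≥ 0, as they must be for A^T A). The largest is λ_max = (44 + sqrt(1360))/2 ≈ 40.4391, hence ||A||_2 = sqrt(λ_max) = sqrt((44 + sqrt(1360))/2) ≈ 6.3592.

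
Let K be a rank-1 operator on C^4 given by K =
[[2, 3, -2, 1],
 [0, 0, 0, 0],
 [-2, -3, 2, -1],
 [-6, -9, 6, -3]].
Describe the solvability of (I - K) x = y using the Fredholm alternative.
(I - K) is singular (det(I - K) = 0, i.e. 1 ∈ sigma(K)). (I - K) x = y is solvable iff y ⊥ ker((I - K)^*) = span{(2, 3, -2, 1)}, i.e. iff 2y_1 + 3y_2 - 2y_3 + y_4 = 0. When solvable, the solutions are x = y + c·(1, 0, -1, -3), c arbitrary (ker(I - K) = span{(1, 0, -1, -3)}, dimension 1).

K has rank 1, so it is an outer product K = u v^T: every row of K is a multiple of one row vector. Reading off the entries, u = (1, 0, -1, -3) and v = (2, 3, -2, 1) (row i of K equals u_i·v^T). A rank-one matrix u v^T satisfies K u = u (v·u) and kills the (3)-dimensional subspace v^⊥, so its characteristic polynomial is lambda^3 (lambda - v·u) with v·u = tr K = 1. Hence the eigenvalues of I - K are 1 (multiplicity 3) and 1 - (1) = 0, so det(I - K) = 0. (Direct check: I - K =
[[-1, -3, 2, -1],
 [0, 1, 0, 0],
 [2, 3, -1, 1],
 [6, 9, -6, 4]]
has determinant 0.) So 1 is an eigenvalue of K and (I - K) is not invertible. The finite-dimensional Fredholm alternative says: either (I - K) is invertible, or ker(I - K) ≠ {0} and then range(I - K) = ker((I - K)^*)^⊥, with dim ker(I - K) = dim ker((I - K)^*). We are in the second case, so we need both kernels. Kernel of I - K: (I - K) u = u - u (v·u) = u - u = 0, so ker(I - K) = span{u} = span{(1, 0, -1, -3)} (it is exactly 1-dimensional because rank(I - K) = 3). Kernel of the adjoint: K is real, so (I - K)^* = I - K^T = I - v u^T, and (I - v u^T) v = v - v (u·v) = 0; hence ker((I - K)^*) = span{v} = span{(2, 3, -2, 1)}. Therefore (I - K) x = y is solvable iff <y, v> = 0, i.e. iff 2y_1 + 3y_2 - 2y_3 + y_4 = 0. When this holds, K y = u (v·y) = 0, so (I - K) y = y and x = y is a particular solution; the full solution set is the line x = y + c·u = y + c·(1, 0, -1, -3), c ∈ C.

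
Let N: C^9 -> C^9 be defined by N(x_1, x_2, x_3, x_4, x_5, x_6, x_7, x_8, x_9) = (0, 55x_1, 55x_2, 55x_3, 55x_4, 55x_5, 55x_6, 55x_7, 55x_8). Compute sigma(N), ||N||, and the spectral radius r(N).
sigma(N) = {0}; ||N|| = 55; r(N) = 0. (N is nilpotent with N^9 = 0.)

On C^9, N is a strictly lower-triangular matrix with 55 on the subdiagonal and zeros elsewhere, so its characteristic polynomial is lambda^9 and every eigenvalue is 0: sigma(N) = {0}. For the operator norm, N e_i = 55e_{i+1} for i = 1, ..., 8 and N e_9 = 0, so the singular values of N are 55 (with multiplicity 8) and 0; hence ||N|| = 55. The spectral radius r(N) = max|lambda| = 0. Note ||N|| > r(N) — characteristic of non-normal nilpotent operators. Indeed N^9 = 0.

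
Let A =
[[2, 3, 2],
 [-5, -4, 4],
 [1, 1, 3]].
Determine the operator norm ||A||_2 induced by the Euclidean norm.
||A||_2 ≈ 7.8369 (= sqrt(largest eigenvalue of A^T A))

||A||_2 = sigma_max(A) = sqrt(lambda_max(A^T A)). Form the symmetric matrix M = A^T A =
[[30, 27, -13],
 [27, 26, -7],
 [-13, -7, 29]].
Its characteristic polynomial (trace, sum of principal 2x2 minors, determinant of M give the coefficients) is
  p(λ) = det(λ I - M) = λ^3 - 85λ^2 + 1457λ - 529.
No integer candidate from the rational root theorem (±divisors of 529) is a root, so the roots are irrational. The cubic discriminant is Δ = 2837827936 > 0, so there are three distinct real roots. p(0) = -529 and p(1) = 844 have opposite signs, so a root lies in (0, 1); Newton's method refines it to λ ≈ 0.3711. p(23) = 184 and p(24) = -697 have opposite signs, so a root lies in (23, 24); Newton's method refines it to λ ≈ 23.2117. p(61) = -956 and p(62) = 1393 have opposite signs, so a root lies in (61, 62); Newton's method refines it to λ ≈ 61.4173. Check (Vieta): the three roots sum to 85, matching tr M = 85.
So the eigenvalues of A^T A are ≈ 0.3711, 23.2117, 61.4173 (all ≥ 0, as they must be for A^T A). The largest is λ_max ≈ 61.4173, hence ||A||_2 = sqrt(λ_max) ≈ 7.8369.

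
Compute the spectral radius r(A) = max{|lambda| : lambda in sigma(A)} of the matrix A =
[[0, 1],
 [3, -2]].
r(A) = 3

The eigenvalues of A are the roots of its characteristic polynomial. With M = A (coefficients from the trace and determinant):
  p(λ) = det(λ I - M) = λ^2 + 2λ - 3.
For λ^2 + 2λ - 3 the discriminant is 16. It is a perfect square (4^2), so the roots are rational: λ = (-2 ± 4)/2 = 1, -3.
Thus the eigenvalues (to 4 decimals) are 1 (modulus 1); -3 (modulus 3). The spectral radius is the largest modulus: r(A) = 3. (Cross-check: r(A) ≤ ||A||_2 ≈ 3.6503; equality holds whenever A is normal, though it can also hold for some non-normal A.)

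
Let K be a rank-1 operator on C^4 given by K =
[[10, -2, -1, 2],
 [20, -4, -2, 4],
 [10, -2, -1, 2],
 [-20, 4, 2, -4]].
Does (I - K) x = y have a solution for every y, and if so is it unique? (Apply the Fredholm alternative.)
(I - K) is singular (det(I - K) = 0, i.e. 1 ∈ sigma(K)). (I - K) x = y is solvable iff y ⊥ ker((I - K)^*) = span{(10, -2, -1, 2)}, i.e. iff 10y_1 - 2y_2 - y_3 + 2y_4 = 0. When solvable, the solutions are x = y + c·(1, 2, 1, -2), c arbitrary (ker(I - K) = span{(1, 2, 1, -2)}, dimension 1).

K has rank 1, so it is an outer product K = u v^T: every row of K is a multiple of one row vector. Reading off the entries, u = (1, 2, 1, -2) and v = (10, -2, -1, 2) (row i of K equals u_i·v^T). A rank-one matrix u v^T satisfies K u = u (v·u) and kills the (3)-dimensional subspace v^⊥, so its characteristic polynomial is lambda^3 (lambda - v·u) with v·u = tr K = 1. Hence the eigenvalues of I - K are 1 (multiplicity 3) and 1 - (1) = 0, so det(I - K) = 0. (Direct check: I - K =
[[-9, 2, 1, -2],
 [-20, 5, 2, -4],
 [-10, 2, 2, -2],
 [20, -4, -2, 5]]
has determinant 0.) So 1 is an eigenvalue of K and (I - K) is not invertible. The finite-dimensional Fredholm alternative says: either (I - K) is invertible, or ker(I - K) ≠ {0} and then range(I - K) = ker((I - K)^*)^⊥, with dim ker(I - K) = dim ker((I - K)^*). We are in the second case, so we need both kernels. Kernel of I - K: (I - K) u = u - u (v·u) = u - u = 0, so ker(I - K) = span{u} = span{(1, 2, 1, -2)} (it is exactly 1-dimensional because rank(I - K) = 3). Kernel of the adjoint: K is real, so (I - K)^* = I - K^T = I - v u^T, and (I - v u^T) v = v - v (u·v) = 0; hence ker((I - K)^*) = span{v} = span{(10, -2, -1, 2)}. Therefore (I - K) x = y is solvable iff <y, v> = 0, i.e. iff 10y_1 - 2y_2 - y_3 + 2y_4 = 0. When this holds, K y = u (v·y) = 0, so (I - K) y = y and x = y is a particular solution; the full solution set is the line x = y + c·u = y + c·(1, 2, 1, -2), c ∈ C.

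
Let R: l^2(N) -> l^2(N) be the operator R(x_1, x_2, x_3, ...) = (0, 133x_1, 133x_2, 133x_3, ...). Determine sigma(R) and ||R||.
sigma(R) = closed disk {z in C : |z| ≤ 133}; ||R|| = 133

Note R = 133·U where U is the unit right shift (U x)_k = x_{k-1} (with x_0 := 0); so ||R|| = 133||U|| and sigma(R) = 133·sigma(U). ||R x||^2 = sum_{k≥1} |133x_k|^2 = 17689||x||^2, so ||R|| = 133 and sigma(R) ⊂ {|z| ≤ 133}. For any |lambda| < 133, the equation (R - lambda I) x = 0 forces x_1 = 0, then 133x_k = lambda x_{k+1} ⇒ x = 0, so R has no eigenvalues. But (R - lambda I) is not surjective for |lambda| < 133: solving (R - lambda I) x = e_1 would require x_n proportional to (lambda/133)^(-n), which is not in l^2. So every |lambda| < 133 lies in the residual spectrum. The boundary |lambda| = 133 is in the approximate point spectrum (the spectrum is closed). Hence sigma(R) is the closed disk of radius 133.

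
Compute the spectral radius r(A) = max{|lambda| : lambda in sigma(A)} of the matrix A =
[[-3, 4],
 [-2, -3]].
r(A) = sqrt(17) ≈ 4.1231

The eigenvalues of A are the roots of its characteristic polynomial. With M = A (coefficients from the trace and determinant):
  p(λ) = det(λ I - M) = λ^2 + 6λ + 17.
For λ^2 + 6λ + 17 the discriminant is -32. It is negative, so the roots are the complex-conjugate pair λ = -3 ± (sqrt(32)/2) i ≈ -3 ± 2.8284i. For a conjugate pair the product of the roots equals the constant term, so |λ|^2 = 17 and |λ| = sqrt(17) ≈ 4.1231.
Thus the eigenvalues (to 4 decimals) are -3 ± 2.8284i (modulus 4.1231). The spectral radius is the largest modulus: r(A) = sqrt(17) ≈ 4.1231. (Cross-check: r(A) ≤ ||A||_2 ≈ 5.2426; equality holds whenever A is normal, though it can also hold for some non-normal A.)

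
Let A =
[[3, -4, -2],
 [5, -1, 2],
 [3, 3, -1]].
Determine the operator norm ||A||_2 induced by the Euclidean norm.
||A||_2 ≈ 6.7951 (= sqrt(largest eigenvalue of A^T A))

||A||_2 = sigma_max(A) = sqrt(lambda_max(A^T A)). Form the symmetric matrix M = A^T A =
[[43, -8, 1],
 [-8, 26, 3],
 [1, 3, 9]].
Its characteristic polynomial (trace, sum of principal 2x2 minors, determinant of M give the coefficients) is
  p(λ) = det(λ I - M) = λ^3 - 78λ^2 + 1665λ - 9025.
No integer candidate from the rational root theorem (±divisors of 9025) is a root, so the roots are irrational. The cubic discriminant is Δ = 170085825 > 0, so there are three distinct real roots. p(8) = -185 and p(9) = 371 have opposite signs, so a root lies in (8, 9); Newton's method refines it to λ ≈ 8.3124. p(23) = 175 and p(24) = -169 have opposite signs, so a root lies in (23, 24); Newton's method refines it to λ ≈ 23.5142. p(46) = -147 and p(47) = 751 have opposite signs, so a root lies in (46, 47); Newton's method refines it to λ ≈ 46.1735. Check (Vieta): the three roots sum to 78, matching tr M = 78.
So the eigenvalues of A^T A are ≈ 8.3124, 23.5142, 46.1735 (all ≥ 0, as they must be for A^T A). The largest is λ_max ≈ 46.1735, hence ||A||_2 = sqrt(λ_max) ≈ 6.7951.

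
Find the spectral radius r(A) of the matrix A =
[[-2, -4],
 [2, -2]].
r(A) = sqrt(12) ≈ 3.4641

The eigenvalues of A are the roots of its characteristic polynomial. With M = A (coefficients from the trace and determinant):
  p(λ) = det(λ I - M) = λ^2 + 4λ + 12.
For λ^2 + 4λ + 12 the discriminant is -32. It is negative, so the roots are the complex-conjugate pair λ = -2 ± (sqrt(32)/2) i ≈ -2 ± 2.8284i. For a conjugate pair the product of the roots equals the constant term, so |λ|^2 = 12 and |λ| = sqrt(12) ≈ 3.4641.
Thus the eigenvalues (to 4 decimals) are -2 ± 2.8284i (modulus 3.4641). The spectral radius is the largest modulus: r(A) = sqrt(12) ≈ 3.4641. (Cross-check: r(A) ≤ ||A||_2 ≈ 4.6056; equality holds whenever A is normal, though it can also hold for some non-normal A.)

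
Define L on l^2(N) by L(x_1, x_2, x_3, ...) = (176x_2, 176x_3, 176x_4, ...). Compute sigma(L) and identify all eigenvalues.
sigma(L) = closed disk {z in C : |z| ≤ 176}; sigma_p(L) = open disk {z in C : |z| < 176}

Note L = 176·V where V is the unit left shift (V x)_k = x_{k+1}; so sigma(L) = 176·sigma(V) and ||L|| = 176||V||. ||L x||^2 = 30976sum_{k≥2} |x_k|^2 ≤ 30976||x||^2, with equality on {x : x_1 = 0}, so ||L|| = 176. For any lambda with |lambda| < 176, set r = lambda/176 (|r| < 1); the vector x = (1, r, r^2, ...) is in l^2 and satisfies L x = 176(r, r^2, ...) = lambda x, so lambda is an eigenvalue. On the boundary |lambda| = 176 the geometric series diverges, so no l^2 eigenvector exists, but these lambda lie in the approximate point spectrum. Hence sigma(L) is the closed disk of radius 176 and sigma_p(L) is the open disk.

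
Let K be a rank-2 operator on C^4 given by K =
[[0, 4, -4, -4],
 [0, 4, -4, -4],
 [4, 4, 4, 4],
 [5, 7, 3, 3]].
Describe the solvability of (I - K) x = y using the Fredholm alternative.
(I - K) is invertible (det(I - K) = 98 ≠ 0), so for every y in C^4 the equation (I - K) x = y has a unique solution.

K has rank 2 and factors as K = U V^T = u1 v1^T + u2 v2^T with u1 = (-1, -1, -2, -3), v1 = (-2, -2, -2, -2), u2 = (2, 2, 0, 1), v2 = (-1, 1, -3, -3) (multiplying out reproduces the displayed K). The nonzero eigenvalues of U V^T coincide with those of the 2 x 2 matrix G = V^T U = [[v1·u1, v1·u2], [v2·u1, v2·u2]] = [[14, -10], [15, -3]], and by the Sylvester determinant identity det(I_4 - U V^T) = det(I_2 - V^T U) = det([[-13, 10], [-15, 4]]) = (-13)(4) - (10)(-15) = 98. (Direct check: I - K =
[[1, -4, 4, 4],
 [0, -3, 4, 4],
 [-4, -4, -3, -4],
 [-5, -7, -3, -2]]
has determinant 98.) The finite-dimensional Fredholm alternative says: either (I - K) is invertible, or ker(I - K) ≠ {0} and then range(I - K) = ker((I - K)^*)^⊥, with dim ker(I - K) = dim ker((I - K)^*). Since det(I - K) ≠ 0, 1 is not an eigenvalue of K and ker(I - K) = {0}, so we are in the first case: for every y there is a unique x = (I - K)^(-1) y. (Explicitly, by the Woodbury identity, (I - U V^T)^(-1) = I + U (I_2 - G)^(-1) V^T.)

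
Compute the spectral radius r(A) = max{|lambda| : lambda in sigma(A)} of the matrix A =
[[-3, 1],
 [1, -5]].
r(A) = (8 + sqrt(8))/2 ≈ 5.4142

The eigenvalues of A are the roots of its characteristic polynomial. With M = A (coefficients from the trace and determinant):
  p(λ) = det(λ I - M) = λ^2 + 8λ + 14.
For λ^2 + 8λ + 14 the discriminant is 8. It is nonnegative but not a perfect square, so the roots are real and irrational: λ = (-8 ± sqrt(8))/2 ≈ -2.5858, -5.4142.
Thus the eigenvalues (to 4 decimals) are -2.5858 (modulus 2.5858); -5.4142 (modulus 5.4142). The spectral radius is the largest modulus: r(A) = (8 + sqrt(8))/2 ≈ 5.4142. (Cross-check: r(A) ≤ ||A||_2 ≈ 5.4142; equality holds whenever A is normal, though it can also hold for some non-normal A.)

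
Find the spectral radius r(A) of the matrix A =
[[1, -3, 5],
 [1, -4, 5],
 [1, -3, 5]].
r(A) = (2 + sqrt(28))/2 ≈ 3.6458

The eigenvalues of A are the roots of its characteristic polynomial. With M = A (coefficients from the trace, the sum of principal 2x2 minors, and det A):
  p(λ) = det(λ I - M) = λ^3 - 2λ^2 - 6λ.
The constant term is 0, so λ = 0 is a root. Dividing out λ leaves p(λ) = λ(λ^2 - 2λ - 6). For λ^2 - 2λ - 6 the discriminant is 28. It is nonnegative but not a perfect square, so the roots are real and irrational: λ = (2 ± sqrt(28))/2 ≈ 3.6458, -1.6458.
Thus the eigenvalues (to 4 decimals) are 3.6458 (modulus 3.6458); -1.6458 (modulus 1.6458); 0 (modulus 0). The spectral radius is the largest modulus: r(A) = (2 + sqrt(28))/2 ≈ 3.6458. (Cross-check: r(A) ≤ ||A||_2 ≈ 10.561; equality holds whenever A is normal, though it can also hold for some non-normal A.)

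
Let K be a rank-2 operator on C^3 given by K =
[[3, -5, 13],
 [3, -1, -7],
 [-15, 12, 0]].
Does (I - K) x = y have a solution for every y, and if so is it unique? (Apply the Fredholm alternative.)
(I - K) is invertible (det(I - K) = 290 ≠ 0), so for every y in C^3 the equation (I - K) x = y has a unique solution.

K has rank 2 and factors as K = U V^T = u1 v1^T + u2 v2^T with u1 = (-2, 2, -3), v1 = (3, -2, -2), u2 = (-3, 1, 2), v2 = (-3, 3, -3) (multiplying out reproduces the displayed K). The nonzero eigenvalues of U V^T coincide with those of the 2 x 2 matrix G = V^T U = [[v1·u1, v1·u2], [v2·u1, v2·u2]] = [[-4, -15], [21, 6]], and by the Sylvester determinant identity det(I_3 - U V^T) = det(I_2 - V^T U) = det([[5, 15], [-21, -5]]) = (5)(-5) - (15)(-21) = 290. (Direct check: I - K =
[[-2, 5, -13],
 [-3, 2, 7],
 [15, -12, 1]]
has determinant 290.) The finite-dimensional Fredholm alternative says: either (I - K) is invertible, or ker(I - K) ≠ {0} and then range(I - K) = ker((I - K)^*)^⊥, with dim ker(I - K) = dim ker((I - K)^*). Since det(I - K) ≠ 0, 1 is not an eigenvalue of K and ker(I - K) = {0}, so we are in the first case: for every y there is a unique x = (I - K)^(-1) y. (Explicitly, by the Woodbury identity, (I - U V^T)^(-1) = I + U (I_2 - G)^(-1) V^T.)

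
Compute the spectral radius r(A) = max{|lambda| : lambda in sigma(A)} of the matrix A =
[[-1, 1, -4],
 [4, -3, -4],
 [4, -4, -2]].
r(A) ≈ 3.9227

The eigenvalues of A are the roots of its characteristic polynomial. With M = A (coefficients from the trace, the sum of principal 2x2 minors, and det A):
  p(λ) = det(λ I - M) = λ^3 + 6λ^2 + 7λ - 18.
No integer candidate from the rational root theorem (±divisors of 18) is a root, so the roots are irrational. The cubic discriminant is Δ = -6412 < 0, so there is one real root and a complex-conjugate pair. p(1) = -4 and p(2) = 28 have opposite signs, so a root lies in (1, 2); Newton's method refines it to λ ≈ 1.1698. Dividing out (λ - (1.1698)) leaves approximately λ^2 + 7.1698λ + 15.3872. For λ^2 + 7.1698λ + 15.3872 the discriminant is -10.1429. It is negative, so the remaining roots are the complex-conjugate pair λ ≈ -3.5849 ± 1.5924i. Their product equals the constant term, so |λ|^2 ≈ 15.3872 and |λ| ≈ 3.9227.
Thus the eigenvalues (to 4 decimals) are 1.1698 (modulus 1.1698); -3.5849 ± 1.5924i (modulus 3.9227). The spectral radius is the largest modulus: r(A) ≈ 3.9227. (Cross-check: r(A) ≤ ||A||_2 ≈ 8.6804; equality holds whenever A is normal, though it can also hold for some non-normal A.)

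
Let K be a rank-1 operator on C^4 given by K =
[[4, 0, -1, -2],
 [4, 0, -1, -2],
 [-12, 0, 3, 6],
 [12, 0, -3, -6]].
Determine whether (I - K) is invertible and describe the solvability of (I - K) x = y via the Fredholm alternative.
(I - K) is singular (det(I - K) = 0, i.e. 1 ∈ sigma(K)). (I - K) x = y is solvable iff y ⊥ ker((I - K)^*) = span{(4, 0, -1, -2)}, i.e. iff 4y_1 - y_3 - 2y_4 = 0. When solvable, the solutions are x = y + c·(1, 1, -3, 3), c arbitrary (ker(I - K) = span{(1, 1, -3, 3)}, dimension 1).

K has rank 1, so it is an outer product K = u v^T: every row of K is a multiple of one row vector. Reading off the entries, u = (1, 1, -3, 3) and v = (4, 0, -1, -2) (row i of K equals u_i·v^T). A rank-one matrix u v^T satisfies K u = u (v·u) and kills the (3)-dimensional subspace v^⊥, so its characteristic polynomial is lambda^3 (lambda - v·u) with v·u = tr K = 1. Hence the eigenvalues of I - K are 1 (multiplicity 3) and 1 - (1) = 0, so det(I - K) = 0. (Direct check: I - K =
[[-3, 0, 1, 2],
 [-4, 1, 1, 2],
 [12, 0, -2, -6],
 [-12, 0, 3, 7]]
has determinant 0.) So 1 is an eigenvalue of K and (I - K) is not invertible. The finite-dimensional Fredholm alternative says: either (I - K) is invertible, or ker(I - K) ≠ {0} and then range(I - K) = ker((I - K)^*)^⊥, with dim ker(I - K) = dim ker((I - K)^*). We are in the second case, so we need both kernels. Kernel of I - K: (I - K) u = u - u (v·u) = u - u = 0, so ker(I - K) = span{u} = span{(1, 1, -3, 3)} (it is exactly 1-dimensional because rank(I - K) = 3). Kernel of the adjoint: K is real, so (I - K)^* = I - K^T = I - v u^T, and (I - v u^T) v = v - v (u·v) = 0; hence ker((I - K)^*) = span{v} = span{(4, 0, -1, -2)}. Therefore (I - K) x = y is solvable iff <y, v> = 0, i.e. iff 4y_1 - y_3 - 2y_4 = 0. When this holds, K y = u (v·y) = 0, so (I - K) y = y and x = y is a particular solution; the full solution set is the line x = y + c·u = y + c·(1, 1, -3, 3), c ∈ C.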